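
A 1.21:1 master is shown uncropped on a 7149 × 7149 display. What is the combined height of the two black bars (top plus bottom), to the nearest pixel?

1.21:1 is wider than square, so it spans the full width.
The master is 7149 / 1.210 ≈ 5908.26 px tall.
Black = 7149 − 5908.26 = 1240.74 px.

1241 px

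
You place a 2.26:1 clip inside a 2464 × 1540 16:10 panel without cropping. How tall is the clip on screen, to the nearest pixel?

2.26:1 is wider than 16:10, so it spans the full width.
Content height = 2464 / 2.260 ≈ 1090.27 px.

1090 px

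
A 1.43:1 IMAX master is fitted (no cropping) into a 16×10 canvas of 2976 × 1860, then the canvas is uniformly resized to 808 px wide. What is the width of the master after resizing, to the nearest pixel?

722 px

Fitted into 2976×1860, the master spans the height; its width is 1860 × 1.430 ≈ 2659.80 px.
Resizing to 808 px wide multiplies everything by 0.2715: 2659.80 → 722.15 px.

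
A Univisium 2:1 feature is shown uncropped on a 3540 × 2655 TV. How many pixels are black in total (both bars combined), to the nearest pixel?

3132900 pixels

Since 2.000 > 1.333, the feature is width-limited.
Content height = 3540 × 1/2 ≈ 1770.0000 px.
2655 − 1770.0000 = 885.0000 px of bars.
That's 885.0000 × 3540 ≈ 3132900 black pixels.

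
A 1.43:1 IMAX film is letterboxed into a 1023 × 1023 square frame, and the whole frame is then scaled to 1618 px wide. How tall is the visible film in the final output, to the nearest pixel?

1131 px

Fitted into 1023×1023, the film spans the width; its height is 1023 / 1.430 ≈ 715.38 px.
The frame scales by 1618/1023 = 1.5816; 715.38 × 1.5816 ≈ 1131.47 px.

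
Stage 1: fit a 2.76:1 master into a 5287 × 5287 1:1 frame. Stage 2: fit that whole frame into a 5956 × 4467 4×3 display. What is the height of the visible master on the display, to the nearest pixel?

Inside the 5287×5287 canvas the master is width-limited at 5287.00 × 1915.58.
The 1:1 canvas is height-limited in 5956×4467, giving 4467.00 × 4467.00; scale factor 0.8449.
The master scales with it: height 1915.58 × 0.8449 ≈ 1618.48.

1618 px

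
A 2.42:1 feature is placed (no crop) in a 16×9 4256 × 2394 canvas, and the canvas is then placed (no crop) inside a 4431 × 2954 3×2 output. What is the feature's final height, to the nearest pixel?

First fit — 2.42:1 into 4256×2394 spans the width: 4256.00 × 1758.68.
The 16×9 canvas is width-limited in 4431×2954, giving 4431.00 × 2492.44; scale factor 1.0411.
Applying the same ×1.0411: 1758.68 → 1830.99.

1831 px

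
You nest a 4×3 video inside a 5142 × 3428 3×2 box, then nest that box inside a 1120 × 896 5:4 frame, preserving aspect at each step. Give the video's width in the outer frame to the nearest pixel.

996 px

4×3 in 5142×3428: fills the height, so the video is 4570.67 × 3428.00.
The 3×2 canvas is width-limited in 1120×896, giving 1120.00 × 746.67; scale factor 0.2178.
So the video's width is 4570.67 × 0.2178 ≈ 995.56.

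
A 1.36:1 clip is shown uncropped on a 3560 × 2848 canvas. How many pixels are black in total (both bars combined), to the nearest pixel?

1.36:1 (1.360) > 5:4 (1.250), so the clip fills the width.
That makes the image 2617.6471 px tall (3560 / 1.360).
Black = 2848 − 2617.6471 = 230.3529 px.
That's 230.3529 × 3560 ≈ 820056 black pixels.

820056 pixels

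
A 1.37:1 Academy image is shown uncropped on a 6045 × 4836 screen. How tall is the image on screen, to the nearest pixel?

1.37:1 Academy is wider than 5:4, so it spans the full width.
The image is 6045 / 1.370 ≈ 4412.41 px tall.

4412 px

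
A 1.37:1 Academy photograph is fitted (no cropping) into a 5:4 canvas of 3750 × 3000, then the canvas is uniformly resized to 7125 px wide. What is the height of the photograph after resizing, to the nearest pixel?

In the 3750×3000 frame the photograph fills the width: height = 3750 / 1.370 ≈ 2737.23 px.
Scaling 3750 → 7125 is ×1.9000, so the height becomes 2737.23 × 1.9000 ≈ 5200.73 px.

5201 px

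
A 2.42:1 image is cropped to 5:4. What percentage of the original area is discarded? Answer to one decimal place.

Going from 2.42:1 to 5:4 means cutting width while keeping height.
Area ratio = (1.250)/(2.420) = 51.65%; the remaining 48.35% is cropped out.

48.3%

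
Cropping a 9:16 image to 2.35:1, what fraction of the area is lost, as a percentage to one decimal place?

76.1%

2.35:1 is wider than 9:16, so the crop keeps the full width and trims the height.
Fraction kept = (0.562)/(2.350) ≈ 23.94%, so 76.06% is lost.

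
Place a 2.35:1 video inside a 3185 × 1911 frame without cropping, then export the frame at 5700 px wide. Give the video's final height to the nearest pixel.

2426 px

Fitted into 3185×1911, the video spans the width; its height is 3185 / 2.350 ≈ 1355.32 px.
Scaling 3185 → 5700 is ×1.7896, so the height becomes 1355.32 × 1.7896 ≈ 2425.53 px.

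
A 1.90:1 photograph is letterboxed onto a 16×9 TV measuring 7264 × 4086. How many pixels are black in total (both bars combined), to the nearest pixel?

1.90:1 (1.900) > 16×9 (1.778), so the photograph fills the width.
That makes the image 3823.1579 px tall (7264 / 1.900).
4086 − 3823.1579 = 262.8421 px of bars.
Bar area = 262.8421 × 7264 ≈ 1909285 px.

1909285 pixels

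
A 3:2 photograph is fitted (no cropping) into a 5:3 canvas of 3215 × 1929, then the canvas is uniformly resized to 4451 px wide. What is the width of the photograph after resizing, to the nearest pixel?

In the 3215×1929 frame the photograph fills the height: width = 1929 × 3/2 ≈ 2893.50 px.
The frame scales by 4451/3215 = 1.3844; 2893.50 × 1.3844 ≈ 4005.90 px.

4006 px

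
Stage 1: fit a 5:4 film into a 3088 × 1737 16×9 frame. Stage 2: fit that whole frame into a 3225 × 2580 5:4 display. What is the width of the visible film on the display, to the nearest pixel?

2268 px

First fit — 5:4 into 3088×1737 spans the height: 2171.25 × 1737.00.
16×9 in 3225×2580: fills the width, so the intermediate becomes 3225.00 × 1814.06 — a scale of ×1.0444.
So the film's width is 2171.25 × 1.0444 ≈ 2267.58.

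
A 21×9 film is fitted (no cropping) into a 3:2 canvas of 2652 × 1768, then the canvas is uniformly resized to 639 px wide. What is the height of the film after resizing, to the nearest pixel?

At 2652×1768 the film is width-limited, so height = 2652 × 9/21 ≈ 1136.57 px.
The frame scales by 639/2652 = 0.2410; 1136.57 × 0.2410 ≈ 273.86 px.

274 px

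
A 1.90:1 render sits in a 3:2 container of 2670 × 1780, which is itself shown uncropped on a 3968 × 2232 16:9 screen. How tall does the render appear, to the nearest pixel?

First fit — 1.90:1 into 2670×1780 spans the width: 2670.00 × 1405.26.
The 3:2 canvas is height-limited in 3968×2232, giving 3348.00 × 2232.00; scale factor 1.2539.
Applying the same ×1.2539: 1405.26 → 1762.11.

1762 px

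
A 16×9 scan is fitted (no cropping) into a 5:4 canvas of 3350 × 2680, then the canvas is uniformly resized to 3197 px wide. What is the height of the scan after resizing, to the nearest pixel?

Fitted into 3350×2680, the scan spans the width; its height is 3350 × 9/16 ≈ 1884.38 px.
The frame scales by 3197/3350 = 0.9543; 1884.38 × 0.9543 ≈ 1798.31 px.

1798 px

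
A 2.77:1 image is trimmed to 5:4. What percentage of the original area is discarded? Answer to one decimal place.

The height stays; only width is cut (since 5:4 is narrower than 2.77:1).
Fraction kept = (1.250)/(2.770) ≈ 45.13%, so 54.87% is lost.

54.9%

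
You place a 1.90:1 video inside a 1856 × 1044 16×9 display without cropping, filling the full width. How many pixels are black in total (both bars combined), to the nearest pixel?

The video is 1856 / 1.900 ≈ 976.8421 px tall.
Black = 1044 − 976.8421 = 67.1579 px.
Across the 1856-px span: 67.1579 × 1856 ≈ 124645 px.

124645 pixels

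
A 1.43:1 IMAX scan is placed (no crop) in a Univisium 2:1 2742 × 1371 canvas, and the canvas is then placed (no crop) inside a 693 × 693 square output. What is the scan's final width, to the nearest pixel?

495 px

First fit — 1.43:1 IMAX into 2742×1371 spans the height: 1960.53 × 1371.00.
Second fit — the Univisium 2:1 canvas into 693×693 spans the width: 693.00 × 346.50 (×0.2527 from 2742×1371).
Applying the same ×0.2527: 1960.53 → 495.50.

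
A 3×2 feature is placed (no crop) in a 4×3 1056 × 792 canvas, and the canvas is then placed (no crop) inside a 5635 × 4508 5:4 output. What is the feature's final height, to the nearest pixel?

3757 px

3×2 in 1056×792: fills the width, so the feature is 1056.00 × 704.00.
The 4×3 canvas is width-limited in 5635×4508, giving 5635.00 × 4226.25; scale factor 5.3362.
The feature scales with it: height 704.00 × 5.3362 ≈ 3756.67.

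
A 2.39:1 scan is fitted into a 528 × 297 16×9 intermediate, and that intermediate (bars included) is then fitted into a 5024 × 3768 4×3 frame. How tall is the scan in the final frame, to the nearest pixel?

2102 px

2.39:1 in 528×297: fills the width, so the scan is 528.00 × 220.92.
Second fit — the 16×9 canvas into 5024×3768 spans the width: 5024.00 × 2826.00 (×9.5152 from 528×297).
Applying the same ×9.5152: 220.92 → 2102.09.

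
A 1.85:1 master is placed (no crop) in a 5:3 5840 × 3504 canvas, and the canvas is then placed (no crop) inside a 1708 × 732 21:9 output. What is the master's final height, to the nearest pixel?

Inside the 5840×3504 canvas the master is width-limited at 5840.00 × 3156.76.
The 5:3 canvas is height-limited in 1708×732, giving 1220.00 × 732.00; scale factor 0.2089.
Applying the same ×0.2089: 3156.76 → 659.46.

659 px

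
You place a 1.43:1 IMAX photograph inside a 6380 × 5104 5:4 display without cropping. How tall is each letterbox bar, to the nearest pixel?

321 px

1.43:1 IMAX (1.430) > 5:4 (1.250), so the photograph fills the width.
Content height = 6380 / 1.430 ≈ 4461.54 px.
Black = 5104 − 4461.54 = 642.46 px, or 321.23 per bar.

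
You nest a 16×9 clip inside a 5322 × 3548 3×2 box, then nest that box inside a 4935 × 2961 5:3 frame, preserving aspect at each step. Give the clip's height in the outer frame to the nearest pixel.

2498 px

16×9 in 5322×3548: fills the width, so the clip is 5322.00 × 2993.62.
3×2 in 4935×2961: fills the height, so the intermediate becomes 4441.50 × 2961.00 — a scale of ×0.8346.
Applying the same ×0.8346: 2993.62 → 2498.34.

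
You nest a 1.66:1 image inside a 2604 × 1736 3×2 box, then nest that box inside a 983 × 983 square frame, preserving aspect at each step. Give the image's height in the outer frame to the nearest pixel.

Inside the 2604×1736 canvas the image is width-limited at 2604.00 × 1568.67.
3×2 in 983×983: fills the width, so the intermediate becomes 983.00 × 655.33 — a scale of ×0.3775.
The image scales with it: height 1568.67 × 0.3775 ≈ 592.17.

592 px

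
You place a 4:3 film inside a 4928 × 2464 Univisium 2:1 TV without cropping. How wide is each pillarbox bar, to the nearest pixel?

4:3 (1.333) < Univisium 2:1 (2.000), so the film fills the height.
The film is 2464 × 4/3 ≈ 3285.33 px wide.
4928 − 3285.33 = 1642.67 px of bars (821.33 each).

821 px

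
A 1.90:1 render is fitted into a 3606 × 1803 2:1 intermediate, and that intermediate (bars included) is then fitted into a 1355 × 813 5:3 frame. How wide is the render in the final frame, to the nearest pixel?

Inside the 3606×1803 canvas the render is height-limited at 3425.70 × 1803.00.
Second fit — the 2:1 canvas into 1355×813 spans the width: 1355.00 × 677.50 (×0.3758 from 3606×1803).
So the render's width is 3425.70 × 0.3758 ≈ 1287.25.

1287 px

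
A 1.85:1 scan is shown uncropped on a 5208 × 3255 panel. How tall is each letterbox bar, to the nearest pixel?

220 px

Since 1.850 > 1.600, the scan is width-limited.
Content height = 5208 / 1.850 ≈ 2815.14 px.
Black = 3255 − 2815.14 = 439.86 px, or 219.93 per bar.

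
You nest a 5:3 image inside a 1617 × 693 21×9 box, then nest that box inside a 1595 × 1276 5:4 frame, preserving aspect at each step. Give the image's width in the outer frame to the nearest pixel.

First fit — 5:3 into 1617×693 spans the height: 1155.00 × 693.00.
21×9 in 1595×1276: fills the width, so the intermediate becomes 1595.00 × 683.57 — a scale of ×0.9864.
So the image's width is 1155.00 × 0.9864 ≈ 1139.29.

1139 px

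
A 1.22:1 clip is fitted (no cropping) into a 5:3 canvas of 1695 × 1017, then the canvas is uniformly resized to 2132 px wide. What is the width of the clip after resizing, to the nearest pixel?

1561 px

In the 1695×1017 frame the clip fills the height: width = 1017 × 1.220 ≈ 1240.74 px.
Resizing to 2132 px wide multiplies everything by 1.2578: 1240.74 → 1560.62 px.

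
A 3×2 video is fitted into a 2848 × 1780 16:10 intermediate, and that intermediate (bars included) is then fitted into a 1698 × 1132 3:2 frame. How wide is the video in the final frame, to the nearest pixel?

1592 px

First fit — 3×2 into 2848×1780 spans the height: 2670.00 × 1780.00.
16:10 in 1698×1132: fills the width, so the intermediate becomes 1698.00 × 1061.25 — a scale of ×0.5962.
So the video's width is 2670.00 × 0.5962 ≈ 1591.88.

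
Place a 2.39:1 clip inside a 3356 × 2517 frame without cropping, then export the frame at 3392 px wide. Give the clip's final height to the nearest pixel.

Fitted into 3356×2517, the clip spans the width; its height is 3356 / 2.390 ≈ 1404.18 px.
The frame scales by 3392/3356 = 1.0107; 1404.18 × 1.0107 ≈ 1419.25 px.

1419 px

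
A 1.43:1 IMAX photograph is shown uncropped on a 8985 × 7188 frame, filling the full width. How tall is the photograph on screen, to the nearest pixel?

6283 px

Content height = 8985 / 1.430 ≈ 6283.22 px.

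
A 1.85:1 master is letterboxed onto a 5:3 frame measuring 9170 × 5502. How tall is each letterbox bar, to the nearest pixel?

273 px

1.85:1 is wider than 5:3, so it spans the full width.
Content height = 9170 / 1.850 ≈ 4956.76 px.
5502 − 4956.76 = 545.24 px of bars (272.62 each).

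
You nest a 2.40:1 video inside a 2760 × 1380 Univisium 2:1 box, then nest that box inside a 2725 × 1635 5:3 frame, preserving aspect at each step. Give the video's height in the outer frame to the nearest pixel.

Inside the 2760×1380 canvas the video is width-limited at 2760.00 × 1150.00.
Second fit — the Univisium 2:1 canvas into 2725×1635 spans the width: 2725.00 × 1362.50 (×0.9873 from 2760×1380).
The video scales with it: height 1150.00 × 0.9873 ≈ 1135.42.

1135 px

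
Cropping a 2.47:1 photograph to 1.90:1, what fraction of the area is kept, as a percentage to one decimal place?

Going from 2.47:1 to 1.90:1 means cutting width while keeping height.
Fraction kept = (1.900)/(2.470) ≈ 76.92%.

76.9%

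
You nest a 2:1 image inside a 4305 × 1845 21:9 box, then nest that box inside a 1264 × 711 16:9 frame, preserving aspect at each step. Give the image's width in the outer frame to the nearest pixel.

1083 px

Inside the 4305×1845 canvas the image is height-limited at 3690.00 × 1845.00.
21:9 in 1264×711: fills the width, so the intermediate becomes 1264.00 × 541.71 — a scale of ×0.2936.
So the image's width is 3690.00 × 0.2936 ≈ 1083.43.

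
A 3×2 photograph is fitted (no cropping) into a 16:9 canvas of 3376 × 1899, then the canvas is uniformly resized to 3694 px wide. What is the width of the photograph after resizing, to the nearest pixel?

In the 3376×1899 frame the photograph fills the height: width = 1899 × 3/2 ≈ 2848.50 px.
Resizing to 3694 px wide multiplies everything by 1.0942: 2848.50 → 3116.81 px.

3117 px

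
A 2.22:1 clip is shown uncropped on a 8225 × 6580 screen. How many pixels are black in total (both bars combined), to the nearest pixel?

23647245 pixels

Since 2.220 > 1.250, the clip is width-limited.
The clip is 8225 / 2.220 ≈ 3704.9550 px tall.
Leftover height: 6580 − 3704.9550 = 2875.0450 px.
Bar area = 2875.0450 × 8225 ≈ 23647245 px.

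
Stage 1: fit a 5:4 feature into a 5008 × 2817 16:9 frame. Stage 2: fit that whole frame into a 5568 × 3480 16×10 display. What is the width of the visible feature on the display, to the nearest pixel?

3915 px

5:4 in 5008×2817: fills the height, so the feature is 3521.25 × 2817.00.
The 16:9 canvas is width-limited in 5568×3480, giving 5568.00 × 3132.00; scale factor 1.1118.
Applying the same ×1.1118: 3521.25 → 3915.00.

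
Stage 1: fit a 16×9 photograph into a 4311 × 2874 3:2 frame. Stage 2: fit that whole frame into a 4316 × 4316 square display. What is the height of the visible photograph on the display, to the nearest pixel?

16×9 in 4311×2874: fills the width, so the photograph is 4311.00 × 2424.94.
The 3:2 canvas is width-limited in 4316×4316, giving 4316.00 × 2877.33; scale factor 1.0012.
So the photograph's height is 2424.94 × 1.0012 ≈ 2427.75.

2428 px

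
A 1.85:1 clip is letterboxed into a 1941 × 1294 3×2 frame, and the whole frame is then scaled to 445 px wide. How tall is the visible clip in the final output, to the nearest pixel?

241 px

At 1941×1294 the clip is width-limited, so height = 1941 / 1.850 ≈ 1049.19 px.
The frame scales by 445/1941 = 0.2293; 1049.19 × 0.2293 ≈ 240.54 px.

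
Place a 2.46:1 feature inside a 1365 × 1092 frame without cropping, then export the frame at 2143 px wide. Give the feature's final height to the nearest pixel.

At 1365×1092 the feature is width-limited, so height = 1365 / 2.460 ≈ 554.88 px.
Scaling 1365 → 2143 is ×1.5700, so the height becomes 554.88 × 1.5700 ≈ 871.14 px.

871 px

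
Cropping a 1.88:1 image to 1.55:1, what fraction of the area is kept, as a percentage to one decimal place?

1.55:1 is narrower than 1.88:1, so the crop keeps the full height and trims the width.
Area ratio = (1.550)/(1.880) = 82.45% retained.

82.4%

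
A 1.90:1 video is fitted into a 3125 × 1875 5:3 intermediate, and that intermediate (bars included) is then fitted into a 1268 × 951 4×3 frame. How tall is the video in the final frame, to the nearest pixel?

First fit — 1.90:1 into 3125×1875 spans the width: 3125.00 × 1644.74.
The 5:3 canvas is width-limited in 1268×951, giving 1268.00 × 760.80; scale factor 0.4058.
So the video's height is 1644.74 × 0.4058 ≈ 667.37.

667 px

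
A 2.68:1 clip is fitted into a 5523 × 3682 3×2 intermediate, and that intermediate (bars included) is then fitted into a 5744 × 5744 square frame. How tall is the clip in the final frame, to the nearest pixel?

2143 px

First fit — 2.68:1 into 5523×3682 spans the width: 5523.00 × 2060.82.
3×2 in 5744×5744: fills the width, so the intermediate becomes 5744.00 × 3829.33 — a scale of ×1.0400.
The clip scales with it: height 2060.82 × 1.0400 ≈ 2143.28.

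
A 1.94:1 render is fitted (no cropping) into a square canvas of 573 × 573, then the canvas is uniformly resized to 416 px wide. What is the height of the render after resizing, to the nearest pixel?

214 px

In the 573×573 frame the render fills the width: height = 573 / 1.940 ≈ 295.36 px.
The frame scales by 416/573 = 0.7260; 295.36 × 0.7260 ≈ 214.43 px.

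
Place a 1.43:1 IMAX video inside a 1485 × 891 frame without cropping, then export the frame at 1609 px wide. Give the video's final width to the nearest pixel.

1381 px

Fitted into 1485×891, the video spans the height; its width is 891 × 1.430 ≈ 1274.13 px.
The frame scales by 1609/1485 = 1.0835; 1274.13 × 1.0835 ≈ 1380.52 px.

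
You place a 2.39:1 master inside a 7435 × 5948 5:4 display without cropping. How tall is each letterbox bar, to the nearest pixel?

1419 px

2.39:1 is wider than 5:4, so it spans the full width.
That makes the image 3110.88 px tall (7435 / 2.390).
Black = 5948 − 3110.88 = 2837.12 px, or 1418.56 per bar.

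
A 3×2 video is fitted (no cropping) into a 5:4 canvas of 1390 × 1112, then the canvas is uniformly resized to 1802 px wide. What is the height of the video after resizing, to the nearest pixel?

1201 px

In the 1390×1112 frame the video fills the width: height = 1390 × 2/3 ≈ 926.67 px.
The frame scales by 1802/1390 = 1.2964; 926.67 × 1.2964 ≈ 1201.33 px.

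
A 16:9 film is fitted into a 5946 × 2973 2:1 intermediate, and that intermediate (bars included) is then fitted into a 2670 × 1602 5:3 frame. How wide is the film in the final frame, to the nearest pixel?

2373 px

16:9 in 5946×2973: fills the height, so the film is 5285.33 × 2973.00.
2:1 in 2670×1602: fills the width, so the intermediate becomes 2670.00 × 1335.00 — a scale of ×0.4490.
So the film's width is 5285.33 × 0.4490 ≈ 2373.33.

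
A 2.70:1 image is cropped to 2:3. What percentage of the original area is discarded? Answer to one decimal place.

Going from 2.70:1 to 2:3 means cutting width while keeping height.
Area ratio = (0.667)/(2.700) = 24.69%; the remaining 75.31% is cropped out.

75.3%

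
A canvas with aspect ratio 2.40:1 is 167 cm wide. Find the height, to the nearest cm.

Height = 167 / 2.400 = 69.58.

70 cm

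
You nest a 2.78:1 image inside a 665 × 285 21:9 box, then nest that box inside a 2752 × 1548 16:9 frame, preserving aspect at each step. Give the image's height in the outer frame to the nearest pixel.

First fit — 2.78:1 into 665×285 spans the width: 665.00 × 239.21.
Second fit — the 21:9 canvas into 2752×1548 spans the width: 2752.00 × 1179.43 (×4.1383 from 665×285).
The image scales with it: height 239.21 × 4.1383 ≈ 989.93.

990 px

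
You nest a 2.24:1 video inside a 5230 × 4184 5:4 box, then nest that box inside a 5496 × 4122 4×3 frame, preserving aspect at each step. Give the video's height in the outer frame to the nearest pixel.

2300 px

Inside the 5230×4184 canvas the video is width-limited at 5230.00 × 2334.82.
5:4 in 5496×4122: fills the height, so the intermediate becomes 5152.50 × 4122.00 — a scale of ×0.9852.
Applying the same ×0.9852: 2334.82 → 2300.22.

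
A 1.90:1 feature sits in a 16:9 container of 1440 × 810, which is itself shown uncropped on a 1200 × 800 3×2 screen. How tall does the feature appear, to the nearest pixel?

First fit — 1.90:1 into 1440×810 spans the width: 1440.00 × 757.89.
16:9 in 1200×800: fills the width, so the intermediate becomes 1200.00 × 675.00 — a scale of ×0.8333.
The feature scales with it: height 757.89 × 0.8333 ≈ 631.58.

632 px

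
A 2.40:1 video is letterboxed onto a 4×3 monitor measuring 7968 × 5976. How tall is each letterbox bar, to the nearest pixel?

1328 px

2.40:1 (2.400) > 4×3 (1.333), so the video fills the width.
Content height = 7968 / 2.400 ≈ 3320.00 px.
5976 − 3320.00 = 2656.00 px of bars (1328.00 each).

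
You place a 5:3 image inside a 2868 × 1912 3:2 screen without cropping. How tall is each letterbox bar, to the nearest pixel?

5:3 is wider than 3:2, so it spans the full width.
Content height = 2868 × 3/5 ≈ 1720.80 px.
Black = 1912 − 1720.80 = 191.20 px, or 95.60 per bar.

96 px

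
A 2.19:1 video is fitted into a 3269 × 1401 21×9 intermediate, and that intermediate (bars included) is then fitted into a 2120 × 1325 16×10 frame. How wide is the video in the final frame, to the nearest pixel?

2.19:1 in 3269×1401: fills the height, so the video is 3068.19 × 1401.00.
21×9 in 2120×1325: fills the width, so the intermediate becomes 2120.00 × 908.57 — a scale of ×0.6485.
So the video's width is 3068.19 × 0.6485 ≈ 1989.77.

1990 px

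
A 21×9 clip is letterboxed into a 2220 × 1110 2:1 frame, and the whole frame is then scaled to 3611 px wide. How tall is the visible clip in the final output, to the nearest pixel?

In the 2220×1110 frame the clip fills the width: height = 2220 × 9/21 ≈ 951.43 px.
Scaling 2220 → 3611 is ×1.6266, so the height becomes 951.43 × 1.6266 ≈ 1547.57 px.

1548 px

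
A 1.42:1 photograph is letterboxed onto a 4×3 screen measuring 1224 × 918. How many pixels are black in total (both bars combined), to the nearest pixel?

1.42:1 (1.420) > 4×3 (1.333), so the photograph fills the width.
Content height = 1224 / 1.420 ≈ 861.9718 px.
Leftover height: 918 − 861.9718 = 56.0282 px.
Across the 1224-px span: 56.0282 × 1224 ≈ 68578 px.

68578 pixels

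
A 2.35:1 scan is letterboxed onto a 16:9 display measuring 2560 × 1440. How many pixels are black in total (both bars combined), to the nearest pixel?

2.35:1 (2.350) > 16:9 (1.778), so the scan fills the width.
That makes the image 1089.3617 px tall (2560 / 2.350).
1440 − 1089.3617 = 350.6383 px of bars.
Bar area = 350.6383 × 2560 ≈ 897634 px.

897634 pixels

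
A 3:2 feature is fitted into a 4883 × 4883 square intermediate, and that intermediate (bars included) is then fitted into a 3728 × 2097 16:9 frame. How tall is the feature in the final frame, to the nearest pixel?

1398 px

Inside the 4883×4883 canvas the feature is width-limited at 4883.00 × 3255.33.
The square canvas is height-limited in 3728×2097, giving 2097.00 × 2097.00; scale factor 0.4294.
Applying the same ×0.4294: 3255.33 → 1398.00.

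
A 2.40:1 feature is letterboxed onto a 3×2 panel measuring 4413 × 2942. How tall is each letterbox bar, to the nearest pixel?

2.40:1 (2.400) > 3×2 (1.500), so the feature fills the width.
The feature is 4413 / 2.400 ≈ 1838.75 px tall.
Leftover height: 2942 − 1838.75 = 1103.25 px → 551.62 each side.

552 px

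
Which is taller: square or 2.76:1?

square

square = 1 and 2.76; 2.76 > 1. The smaller width-to-height ratio is the taller frame.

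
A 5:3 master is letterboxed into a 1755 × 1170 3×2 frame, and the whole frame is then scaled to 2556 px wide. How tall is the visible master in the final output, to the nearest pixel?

1534 px

At 1755×1170 the master is width-limited, so height = 1755 × 3/5 ≈ 1053.00 px.
Resizing to 2556 px wide multiplies everything by 1.4564: 1053.00 → 1533.60 px.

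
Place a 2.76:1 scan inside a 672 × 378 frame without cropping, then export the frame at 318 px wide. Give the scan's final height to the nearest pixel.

115 px

Fitted into 672×378, the scan spans the width; its height is 672 / 2.760 ≈ 243.48 px.
Scaling 672 → 318 is ×0.4732, so the height becomes 243.48 × 0.4732 ≈ 115.22 px.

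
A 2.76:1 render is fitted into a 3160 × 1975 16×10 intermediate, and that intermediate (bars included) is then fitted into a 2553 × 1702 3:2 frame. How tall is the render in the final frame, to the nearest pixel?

925 px

First fit — 2.76:1 into 3160×1975 spans the width: 3160.00 × 1144.93.
Second fit — the 16×10 canvas into 2553×1702 spans the width: 2553.00 × 1595.62 (×0.8079 from 3160×1975).
Applying the same ×0.8079: 1144.93 → 925.00.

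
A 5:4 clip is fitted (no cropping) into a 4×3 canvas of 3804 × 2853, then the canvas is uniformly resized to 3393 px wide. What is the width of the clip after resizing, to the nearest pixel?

3181 px

Fitted into 3804×2853, the clip spans the height; its width is 2853 × 5/4 ≈ 3566.25 px.
Resizing to 3393 px wide multiplies everything by 0.8920: 3566.25 → 3180.94 px.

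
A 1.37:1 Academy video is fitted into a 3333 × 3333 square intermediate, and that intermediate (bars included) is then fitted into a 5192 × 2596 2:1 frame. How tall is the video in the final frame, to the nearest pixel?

First fit — 1.37:1 Academy into 3333×3333 spans the width: 3333.00 × 2432.85.
Second fit — the square canvas into 5192×2596 spans the height: 2596.00 × 2596.00 (×0.7789 from 3333×3333).
The video scales with it: height 2432.85 × 0.7789 ≈ 1894.89.

1895 px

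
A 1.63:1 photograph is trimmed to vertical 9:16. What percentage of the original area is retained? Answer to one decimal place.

vertical 9:16 is narrower than 1.63:1, so the crop keeps the full height and trims the width.
Area ratio = (0.562)/(1.630) = 34.51% retained.

34.5%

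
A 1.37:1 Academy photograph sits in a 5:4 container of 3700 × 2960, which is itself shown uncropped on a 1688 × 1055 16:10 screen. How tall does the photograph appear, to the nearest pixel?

963 px

First fit — 1.37:1 Academy into 3700×2960 spans the width: 3700.00 × 2700.73.
Second fit — the 5:4 canvas into 1688×1055 spans the height: 1318.75 × 1055.00 (×0.3564 from 3700×2960).
So the photograph's height is 2700.73 × 0.3564 ≈ 962.59.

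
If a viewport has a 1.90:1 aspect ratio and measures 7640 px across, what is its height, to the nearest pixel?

4021 px

Height = 7640 / 1.900 = 4021.05.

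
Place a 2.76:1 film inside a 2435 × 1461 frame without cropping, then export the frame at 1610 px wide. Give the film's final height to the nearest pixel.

583 px

In the 2435×1461 frame the film fills the width: height = 2435 / 2.760 ≈ 882.25 px.
Scaling 2435 → 1610 is ×0.6612, so the height becomes 882.25 × 0.6612 ≈ 583.33 px.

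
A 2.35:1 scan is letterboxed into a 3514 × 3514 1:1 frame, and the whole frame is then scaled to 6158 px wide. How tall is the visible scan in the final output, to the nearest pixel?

At 3514×3514 the scan is width-limited, so height = 3514 / 2.350 ≈ 1495.32 px.
Resizing to 6158 px wide multiplies everything by 1.7524: 1495.32 → 2620.43 px.

2620 px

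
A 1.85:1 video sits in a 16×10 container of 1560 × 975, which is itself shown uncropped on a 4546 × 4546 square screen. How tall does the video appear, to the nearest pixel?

2457 px

1.85:1 in 1560×975: fills the width, so the video is 1560.00 × 843.24.
The 16×10 canvas is width-limited in 4546×4546, giving 4546.00 × 2841.25; scale factor 2.9141.
The video scales with it: height 843.24 × 2.9141 ≈ 2457.30.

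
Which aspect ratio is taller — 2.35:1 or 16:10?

2.35 and 16:10 = 1.6; 2.35 > 1.6. The smaller width-to-height ratio is the taller frame.

16:10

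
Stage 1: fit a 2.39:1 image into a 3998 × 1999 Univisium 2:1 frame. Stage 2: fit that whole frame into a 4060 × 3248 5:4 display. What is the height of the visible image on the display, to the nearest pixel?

2.39:1 in 3998×1999: fills the width, so the image is 3998.00 × 1672.80.
The Univisium 2:1 canvas is width-limited in 4060×3248, giving 4060.00 × 2030.00; scale factor 1.0155.
Applying the same ×1.0155: 1672.80 → 1698.74.

1699 px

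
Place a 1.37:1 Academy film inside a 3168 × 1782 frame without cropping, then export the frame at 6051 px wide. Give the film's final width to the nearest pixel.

4663 px

At 3168×1782 the film is height-limited, so width = 1782 × 1.370 ≈ 2441.34 px.
The frame scales by 6051/3168 = 1.9100; 2441.34 × 1.9100 ≈ 4663.05 px.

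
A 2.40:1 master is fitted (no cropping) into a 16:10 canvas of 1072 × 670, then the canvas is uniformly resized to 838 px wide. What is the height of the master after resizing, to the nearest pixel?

At 1072×670 the master is width-limited, so height = 1072 / 2.400 ≈ 446.67 px.
Resizing to 838 px wide multiplies everything by 0.7817: 446.67 → 349.17 px.

349 px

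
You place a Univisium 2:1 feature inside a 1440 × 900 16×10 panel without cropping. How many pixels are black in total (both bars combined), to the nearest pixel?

259200 pixels

Since 2.000 > 1.600, the feature is width-limited.
Content height = 1440 × 1/2 ≈ 720.0000 px.
Leftover height: 900 − 720.0000 = 180.0000 px.
Bar area = 180.0000 × 1440 ≈ 259200 px.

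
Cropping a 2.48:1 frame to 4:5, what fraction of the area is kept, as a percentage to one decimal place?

4:5 is narrower than 2.48:1, so the crop keeps the full height and trims the width.
(0.800)/(2.480) ≈ 0.323 of the area survives.

32.3%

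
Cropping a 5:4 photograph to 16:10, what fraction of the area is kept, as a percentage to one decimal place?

78.1%

Going from 5:4 to 16:10 means cutting height while keeping width.
(1.250)/(1.600) ≈ 0.781 of the area survives.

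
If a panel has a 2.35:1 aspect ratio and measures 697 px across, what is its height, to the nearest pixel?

697 / 2.350 = 296.60.

297 px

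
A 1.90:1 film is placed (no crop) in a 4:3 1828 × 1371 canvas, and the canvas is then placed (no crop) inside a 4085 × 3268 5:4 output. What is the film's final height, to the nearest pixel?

First fit — 1.90:1 into 1828×1371 spans the width: 1828.00 × 962.11.
The 4:3 canvas is width-limited in 4085×3268, giving 4085.00 × 3063.75; scale factor 2.2347.
So the film's height is 962.11 × 2.2347 ≈ 2150.00.

2150 px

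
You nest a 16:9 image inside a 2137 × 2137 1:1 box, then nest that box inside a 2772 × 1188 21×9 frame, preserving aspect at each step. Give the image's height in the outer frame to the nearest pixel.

668 px

First fit — 16:9 into 2137×2137 spans the width: 2137.00 × 1202.06.
1:1 in 2772×1188: fills the height, so the intermediate becomes 1188.00 × 1188.00 — a scale of ×0.5559.
So the image's height is 1202.06 × 0.5559 ≈ 668.25.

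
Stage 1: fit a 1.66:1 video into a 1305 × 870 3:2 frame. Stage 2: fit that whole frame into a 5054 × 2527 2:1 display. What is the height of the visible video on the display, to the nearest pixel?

2283 px

First fit — 1.66:1 into 1305×870 spans the width: 1305.00 × 786.14.
The 3:2 canvas is height-limited in 5054×2527, giving 3790.50 × 2527.00; scale factor 2.9046.
So the video's height is 786.14 × 2.9046 ≈ 2283.43.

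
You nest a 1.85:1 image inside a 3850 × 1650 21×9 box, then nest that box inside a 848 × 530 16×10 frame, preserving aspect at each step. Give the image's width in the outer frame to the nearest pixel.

672 px

1.85:1 in 3850×1650: fills the height, so the image is 3052.50 × 1650.00.
21×9 in 848×530: fills the width, so the intermediate becomes 848.00 × 363.43 — a scale of ×0.2203.
The image scales with it: width 3052.50 × 0.2203 ≈ 672.34.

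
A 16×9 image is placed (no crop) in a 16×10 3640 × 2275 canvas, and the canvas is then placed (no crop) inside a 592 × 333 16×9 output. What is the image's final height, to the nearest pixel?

300 px

First fit — 16×9 into 3640×2275 spans the width: 3640.00 × 2047.50.
The 16×10 canvas is height-limited in 592×333, giving 532.80 × 333.00; scale factor 0.1464.
So the image's height is 2047.50 × 0.1464 ≈ 299.70.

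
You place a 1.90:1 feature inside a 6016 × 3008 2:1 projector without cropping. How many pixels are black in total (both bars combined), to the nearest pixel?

1.90:1 is narrower than 2:1, so it spans the full height.
Content width = 3008 × 1.900 ≈ 5715.2000 px.
6016 − 5715.2000 = 300.8000 px of bars.
Bar area = 300.8000 × 3008 ≈ 904806 px.

904806 pixels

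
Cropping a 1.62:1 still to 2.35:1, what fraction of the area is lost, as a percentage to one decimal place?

31.1%

Going from 1.62:1 to 2.35:1 means cutting height while keeping width.
Area ratio = (1.620)/(2.350) = 68.94%; the remaining 31.06% is cropped out.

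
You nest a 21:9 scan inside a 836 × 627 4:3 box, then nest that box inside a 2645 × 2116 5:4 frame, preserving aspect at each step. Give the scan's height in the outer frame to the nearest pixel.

1134 px

First fit — 21:9 into 836×627 spans the width: 836.00 × 358.29.
4:3 in 2645×2116: fills the width, so the intermediate becomes 2645.00 × 1983.75 — a scale of ×3.1639.
Applying the same ×3.1639: 358.29 → 1133.57.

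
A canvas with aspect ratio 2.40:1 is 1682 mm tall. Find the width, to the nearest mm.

4037 mm

Width = 1682 × 2.400 = 4036.80.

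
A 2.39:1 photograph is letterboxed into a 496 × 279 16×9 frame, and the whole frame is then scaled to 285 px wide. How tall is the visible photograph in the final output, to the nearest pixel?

119 px

Fitted into 496×279, the photograph spans the width; its height is 496 / 2.390 ≈ 207.53 px.
Resizing to 285 px wide multiplies everything by 0.5746: 207.53 → 119.25 px.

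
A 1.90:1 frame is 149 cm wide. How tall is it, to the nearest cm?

78 cm

149 / 1.900 = 78.42.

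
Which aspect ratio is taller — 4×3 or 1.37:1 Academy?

4×3

4×3 = 1.333 and 1.37; 1.37 > 1.333. The smaller width-to-height ratio is the taller frame.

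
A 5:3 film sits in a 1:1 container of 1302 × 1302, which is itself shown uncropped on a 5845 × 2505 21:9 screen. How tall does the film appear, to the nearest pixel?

Inside the 1302×1302 canvas the film is width-limited at 1302.00 × 781.20.
Second fit — the 1:1 canvas into 5845×2505 spans the height: 2505.00 × 2505.00 (×1.9240 from 1302×1302).
So the film's height is 781.20 × 1.9240 ≈ 1503.00.

1503 px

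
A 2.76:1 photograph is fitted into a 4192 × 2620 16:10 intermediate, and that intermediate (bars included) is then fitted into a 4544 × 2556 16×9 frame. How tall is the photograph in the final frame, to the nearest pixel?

Inside the 4192×2620 canvas the photograph is width-limited at 4192.00 × 1518.84.
16:10 in 4544×2556: fills the height, so the intermediate becomes 4089.60 × 2556.00 — a scale of ×0.9756.
So the photograph's height is 1518.84 × 0.9756 ≈ 1481.74.

1482 px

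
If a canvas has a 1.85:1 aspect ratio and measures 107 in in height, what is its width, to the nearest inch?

Width = 107 × 1.850 = 197.95.

198 in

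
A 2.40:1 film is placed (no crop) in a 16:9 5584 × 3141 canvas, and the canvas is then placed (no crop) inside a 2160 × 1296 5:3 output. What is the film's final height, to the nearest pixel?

2.40:1 in 5584×3141: fills the width, so the film is 5584.00 × 2326.67.
The 16:9 canvas is width-limited in 2160×1296, giving 2160.00 × 1215.00; scale factor 0.3868.
Applying the same ×0.3868: 2326.67 → 900.00.

900 px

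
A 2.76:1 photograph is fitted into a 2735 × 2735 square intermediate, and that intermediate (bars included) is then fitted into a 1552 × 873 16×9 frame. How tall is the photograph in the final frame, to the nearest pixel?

316 px

First fit — 2.76:1 into 2735×2735 spans the width: 2735.00 × 990.94.
The square canvas is height-limited in 1552×873, giving 873.00 × 873.00; scale factor 0.3192.
The photograph scales with it: height 990.94 × 0.3192 ≈ 316.30.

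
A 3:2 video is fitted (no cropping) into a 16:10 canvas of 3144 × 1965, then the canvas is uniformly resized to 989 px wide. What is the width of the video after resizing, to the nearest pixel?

In the 3144×1965 frame the video fills the height: width = 1965 × 3/2 ≈ 2947.50 px.
Scaling 3144 → 989 is ×0.3146, so the width becomes 2947.50 × 0.3146 ≈ 927.19 px.

927 px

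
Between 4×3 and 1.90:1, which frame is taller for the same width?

4×3

4×3 = 1.333 and 1.9; 1.9 > 1.333. The smaller width-to-height ratio is the taller frame.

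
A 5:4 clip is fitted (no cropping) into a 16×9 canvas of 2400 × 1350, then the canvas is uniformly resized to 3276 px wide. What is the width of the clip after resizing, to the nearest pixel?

2303 px

Fitted into 2400×1350, the clip spans the height; its width is 1350 × 5/4 ≈ 1687.50 px.
The frame scales by 3276/2400 = 1.3650; 1687.50 × 1.3650 ≈ 2303.44 px.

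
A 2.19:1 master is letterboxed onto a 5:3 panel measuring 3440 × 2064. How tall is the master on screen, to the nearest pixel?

2.19:1 is wider than 5:3, so it spans the full width.
Content height = 3440 / 2.190 ≈ 1570.78 px.

1571 px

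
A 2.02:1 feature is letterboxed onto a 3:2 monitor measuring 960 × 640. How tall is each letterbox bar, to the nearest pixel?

82 px

2.02:1 (2.020) > 3:2 (1.500), so the feature fills the width.
Content height = 960 / 2.020 ≈ 475.25 px.
640 − 475.25 = 164.75 px of bars (82.38 each).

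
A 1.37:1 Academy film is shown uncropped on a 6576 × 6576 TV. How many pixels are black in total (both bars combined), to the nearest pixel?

Since 1.370 > 1.000, the film is width-limited.
The film is 6576 / 1.370 ≈ 4800.0000 px tall.
6576 − 4800.0000 = 1776.0000 px of bars.
Bar area = 1776.0000 × 6576 ≈ 11678976 px.

11678976 pixels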